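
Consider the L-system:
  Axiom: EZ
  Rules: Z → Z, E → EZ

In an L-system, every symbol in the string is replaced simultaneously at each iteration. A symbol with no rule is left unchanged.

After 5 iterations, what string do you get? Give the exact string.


Step 0: EZ
Step 1: EZZ
Step 2: EZZZ
Step 3: EZZZZ
Step 4: EZZZZZ
Step 5: EZZZZZZ

Answer: EZZZZZZ


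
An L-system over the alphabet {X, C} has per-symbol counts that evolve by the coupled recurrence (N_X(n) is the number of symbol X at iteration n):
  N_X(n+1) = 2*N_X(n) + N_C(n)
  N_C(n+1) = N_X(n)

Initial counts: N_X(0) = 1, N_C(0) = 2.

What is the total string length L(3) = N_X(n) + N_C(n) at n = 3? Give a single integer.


Answer: 31

Derivation:
Step 0: N_X=1, N_C=2, L=3
Step 1: N_X=4, N_C=1, L=5
Step 2: N_X=9, N_C=4, L=13
Step 3: N_X=22, N_C=9, L=31


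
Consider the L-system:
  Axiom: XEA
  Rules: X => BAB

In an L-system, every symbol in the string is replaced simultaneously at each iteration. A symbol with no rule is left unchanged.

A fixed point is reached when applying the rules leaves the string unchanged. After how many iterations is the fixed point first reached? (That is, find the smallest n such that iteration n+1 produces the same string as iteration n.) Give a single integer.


Step 0: XEA
Step 1: BABEA
Step 2: BABEA  (unchanged — fixed point at step 1)

Answer: 1


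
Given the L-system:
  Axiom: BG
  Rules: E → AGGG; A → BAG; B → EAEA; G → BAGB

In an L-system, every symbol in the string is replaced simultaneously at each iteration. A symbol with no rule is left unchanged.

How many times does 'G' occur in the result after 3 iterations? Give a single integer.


Answer: 32

Derivation:
Step 0: BG  (1 'G')
Step 1: EAEABAGB  (1 'G')
Step 2: AGGGBAGAGGGBAGEAEABAGBAGBEAEA  (10 'G')
Step 3: BAGBAGBBAGBBAGBEAEABAGBAGBBAGBAGBBAGBBAGBEAEABAGBAGBAGGGBAGAGGGBAGEAEABAGBAGBEAEABAGBAGBEAEAAGGGBAGAGGGBAG  (32 'G')


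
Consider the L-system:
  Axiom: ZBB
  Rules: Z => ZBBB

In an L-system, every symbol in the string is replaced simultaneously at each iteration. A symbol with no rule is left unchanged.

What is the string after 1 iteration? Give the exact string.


Step 0: ZBB
Step 1: ZBBBBB

Answer: ZBBBBB


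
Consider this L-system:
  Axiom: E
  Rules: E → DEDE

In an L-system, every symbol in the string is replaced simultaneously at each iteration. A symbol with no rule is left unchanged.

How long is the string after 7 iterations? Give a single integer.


Answer: 382

Derivation:
Step 0: length = 1
Step 1: length = 4
Step 2: length = 10
Step 3: length = 22
Step 4: length = 46
Step 5: length = 94
Step 6: length = 190
Step 7: length = 382


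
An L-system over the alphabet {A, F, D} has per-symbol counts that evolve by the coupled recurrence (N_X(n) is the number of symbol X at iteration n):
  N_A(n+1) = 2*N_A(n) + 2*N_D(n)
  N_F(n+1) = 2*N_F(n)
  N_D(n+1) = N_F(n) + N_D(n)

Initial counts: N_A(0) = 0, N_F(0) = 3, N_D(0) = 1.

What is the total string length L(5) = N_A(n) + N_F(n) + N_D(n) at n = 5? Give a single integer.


Answer: 546

Derivation:
Step 0: N_A=0, N_F=3, N_D=1, L=4
Step 1: N_A=2, N_F=6, N_D=4, L=12
Step 2: N_A=12, N_F=12, N_D=10, L=34
Step 3: N_A=44, N_F=24, N_D=22, L=90
Step 4: N_A=132, N_F=48, N_D=46, L=226
Step 5: N_A=356, N_F=96, N_D=94, L=546


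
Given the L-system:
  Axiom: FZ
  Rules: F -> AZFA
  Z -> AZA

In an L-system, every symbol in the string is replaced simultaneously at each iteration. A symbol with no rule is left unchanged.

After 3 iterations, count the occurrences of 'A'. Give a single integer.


Answer: 18

Derivation:
Step 0: FZ  (0 'A')
Step 1: AZFAAZA  (4 'A')
Step 2: AAZAAZFAAAAZAA  (10 'A')
Step 3: AAAZAAAAZAAZFAAAAAAZAAA  (18 'A')


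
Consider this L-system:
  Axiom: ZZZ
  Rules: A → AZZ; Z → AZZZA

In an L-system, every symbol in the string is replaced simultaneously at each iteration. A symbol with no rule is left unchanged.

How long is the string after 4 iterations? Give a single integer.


Step 0: length = 3
Step 1: length = 15
Step 2: length = 63
Step 3: length = 267
Step 4: length = 1131

Answer: 1131


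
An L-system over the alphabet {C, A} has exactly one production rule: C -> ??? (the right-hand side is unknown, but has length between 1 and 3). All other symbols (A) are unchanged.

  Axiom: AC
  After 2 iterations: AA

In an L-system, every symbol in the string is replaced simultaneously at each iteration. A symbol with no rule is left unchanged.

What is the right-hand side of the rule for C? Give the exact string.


Trying C -> A:
  Step 0: AC
  Step 1: AA
  Step 2: AA
Matches the given result.

Answer: A


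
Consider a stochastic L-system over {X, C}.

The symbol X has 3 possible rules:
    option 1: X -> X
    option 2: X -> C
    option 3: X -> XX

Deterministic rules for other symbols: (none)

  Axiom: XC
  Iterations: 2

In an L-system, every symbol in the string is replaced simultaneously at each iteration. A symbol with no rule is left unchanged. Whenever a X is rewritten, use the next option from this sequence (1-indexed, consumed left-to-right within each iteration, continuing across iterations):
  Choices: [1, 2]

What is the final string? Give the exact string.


Answer: CC

Derivation:
Step 0: XC
Step 1: XC  (used choices [1])
Step 2: CC  (used choices [2])


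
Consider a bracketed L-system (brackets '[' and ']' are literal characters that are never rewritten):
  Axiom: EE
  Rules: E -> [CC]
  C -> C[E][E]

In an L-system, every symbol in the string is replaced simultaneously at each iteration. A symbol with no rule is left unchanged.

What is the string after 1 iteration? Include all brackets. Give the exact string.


Answer: [CC][CC]

Derivation:
Step 0: EE
Step 1: [CC][CC]


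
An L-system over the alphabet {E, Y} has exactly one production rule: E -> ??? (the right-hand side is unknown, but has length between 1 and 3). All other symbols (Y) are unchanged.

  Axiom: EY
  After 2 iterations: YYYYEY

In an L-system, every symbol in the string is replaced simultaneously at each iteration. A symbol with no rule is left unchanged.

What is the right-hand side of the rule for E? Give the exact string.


Trying E -> YYE:
  Step 0: EY
  Step 1: YYEY
  Step 2: YYYYEY
Matches the given result.

Answer: YYE


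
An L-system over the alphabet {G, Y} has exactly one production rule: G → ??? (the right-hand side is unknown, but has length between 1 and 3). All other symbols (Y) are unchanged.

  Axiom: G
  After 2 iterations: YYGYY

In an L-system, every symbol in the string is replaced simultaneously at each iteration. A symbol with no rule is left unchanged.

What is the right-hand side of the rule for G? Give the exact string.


Trying G → YGY:
  Step 0: G
  Step 1: YGY
  Step 2: YYGYY
Matches the given result.

Answer: YGY


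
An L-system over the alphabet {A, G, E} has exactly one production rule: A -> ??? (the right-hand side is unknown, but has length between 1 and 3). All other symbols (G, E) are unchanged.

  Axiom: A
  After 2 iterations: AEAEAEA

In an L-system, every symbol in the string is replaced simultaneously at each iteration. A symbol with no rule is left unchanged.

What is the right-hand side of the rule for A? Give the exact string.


Answer: AEA

Derivation:
Trying A -> AEA:
  Step 0: A
  Step 1: AEA
  Step 2: AEAEAEA
Matches the given result.


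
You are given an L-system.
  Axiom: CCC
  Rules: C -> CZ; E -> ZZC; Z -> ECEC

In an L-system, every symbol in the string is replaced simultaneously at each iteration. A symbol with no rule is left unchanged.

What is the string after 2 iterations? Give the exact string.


Step 0: CCC
Step 1: CZCZCZ
Step 2: CZECECCZECECCZECEC

Answer: CZECECCZECECCZECEC


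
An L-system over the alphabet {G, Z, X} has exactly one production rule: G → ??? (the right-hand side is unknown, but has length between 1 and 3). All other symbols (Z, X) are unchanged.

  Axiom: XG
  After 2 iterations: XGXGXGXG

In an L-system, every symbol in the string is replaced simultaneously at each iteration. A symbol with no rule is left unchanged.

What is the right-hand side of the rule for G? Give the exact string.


Trying G → GXG:
  Step 0: XG
  Step 1: XGXG
  Step 2: XGXGXGXG
Matches the given result.

Answer: GXG


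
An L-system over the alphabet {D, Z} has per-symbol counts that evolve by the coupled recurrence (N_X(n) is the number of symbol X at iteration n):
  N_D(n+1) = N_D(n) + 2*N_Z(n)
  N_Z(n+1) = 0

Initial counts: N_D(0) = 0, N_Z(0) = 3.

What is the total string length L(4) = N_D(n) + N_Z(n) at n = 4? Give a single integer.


Step 0: N_D=0, N_Z=3, L=3
Step 1: N_D=6, N_Z=0, L=6
Step 2: N_D=6, N_Z=0, L=6
Step 3: N_D=6, N_Z=0, L=6
Step 4: N_D=6, N_Z=0, L=6

Answer: 6


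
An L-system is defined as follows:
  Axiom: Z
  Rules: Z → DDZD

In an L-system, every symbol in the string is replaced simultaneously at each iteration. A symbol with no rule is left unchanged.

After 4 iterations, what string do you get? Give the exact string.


Answer: DDDDDDDDZDDDD

Derivation:
Step 0: Z
Step 1: DDZD
Step 2: DDDDZDD
Step 3: DDDDDDZDDD
Step 4: DDDDDDDDZDDDD


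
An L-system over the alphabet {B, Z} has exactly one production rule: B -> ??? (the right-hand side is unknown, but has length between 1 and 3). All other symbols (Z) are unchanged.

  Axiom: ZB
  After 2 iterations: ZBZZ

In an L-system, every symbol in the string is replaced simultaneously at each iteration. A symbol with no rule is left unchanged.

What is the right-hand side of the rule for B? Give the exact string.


Trying B -> BZ:
  Step 0: ZB
  Step 1: ZBZ
  Step 2: ZBZZ
Matches the given result.

Answer: BZ


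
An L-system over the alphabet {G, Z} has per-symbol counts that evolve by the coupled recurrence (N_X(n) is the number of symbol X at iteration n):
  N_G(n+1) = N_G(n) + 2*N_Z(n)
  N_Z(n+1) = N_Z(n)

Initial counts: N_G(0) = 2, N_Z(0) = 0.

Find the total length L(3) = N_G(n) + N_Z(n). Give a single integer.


Answer: 2

Derivation:
Step 0: N_G=2, N_Z=0, L=2
Step 1: N_G=2, N_Z=0, L=2
Step 2: N_G=2, N_Z=0, L=2
Step 3: N_G=2, N_Z=0, L=2


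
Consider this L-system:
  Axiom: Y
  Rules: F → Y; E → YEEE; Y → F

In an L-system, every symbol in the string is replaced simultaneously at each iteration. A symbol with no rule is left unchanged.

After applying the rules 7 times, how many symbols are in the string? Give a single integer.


Answer: 1

Derivation:
Step 0: length = 1
Step 1: length = 1
Step 2: length = 1
Step 3: length = 1
Step 4: length = 1
Step 5: length = 1
Step 6: length = 1
Step 7: length = 1


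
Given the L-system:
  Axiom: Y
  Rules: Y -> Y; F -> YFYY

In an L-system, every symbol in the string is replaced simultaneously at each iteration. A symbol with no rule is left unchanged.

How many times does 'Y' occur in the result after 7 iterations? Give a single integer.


Answer: 1

Derivation:
Step 0: Y  (1 'Y')
Step 1: Y  (1 'Y')
Step 2: Y  (1 'Y')
Step 3: Y  (1 'Y')
Step 4: Y  (1 'Y')
Step 5: Y  (1 'Y')
Step 6: Y  (1 'Y')
Step 7: Y  (1 'Y')


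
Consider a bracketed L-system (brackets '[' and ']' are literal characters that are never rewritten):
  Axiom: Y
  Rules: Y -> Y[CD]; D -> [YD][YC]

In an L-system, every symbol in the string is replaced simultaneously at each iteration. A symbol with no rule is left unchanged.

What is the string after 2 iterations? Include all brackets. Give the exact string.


Answer: Y[CD][C[YD][YC]]

Derivation:
Step 0: Y
Step 1: Y[CD]
Step 2: Y[CD][C[YD][YC]]


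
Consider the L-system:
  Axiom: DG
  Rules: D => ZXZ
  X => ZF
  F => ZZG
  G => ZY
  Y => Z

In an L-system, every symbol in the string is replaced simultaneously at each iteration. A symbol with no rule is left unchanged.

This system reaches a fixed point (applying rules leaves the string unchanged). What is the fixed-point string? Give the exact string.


Step 0: DG
Step 1: ZXZZY
Step 2: ZZFZZZ
Step 3: ZZZZGZZZ
Step 4: ZZZZZYZZZ
Step 5: ZZZZZZZZZ
Step 6: ZZZZZZZZZ  (unchanged — fixed point at step 5)

Answer: ZZZZZZZZZ


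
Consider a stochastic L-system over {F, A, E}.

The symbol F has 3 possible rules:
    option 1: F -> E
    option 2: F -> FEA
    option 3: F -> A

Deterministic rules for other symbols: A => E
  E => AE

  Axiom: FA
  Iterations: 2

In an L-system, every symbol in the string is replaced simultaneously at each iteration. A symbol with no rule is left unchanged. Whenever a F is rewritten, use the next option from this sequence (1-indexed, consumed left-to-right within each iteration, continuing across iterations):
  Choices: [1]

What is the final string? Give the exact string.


Answer: AEAE

Derivation:
Step 0: FA
Step 1: EE  (used choices [1])
Step 2: AEAE  (used choices [])


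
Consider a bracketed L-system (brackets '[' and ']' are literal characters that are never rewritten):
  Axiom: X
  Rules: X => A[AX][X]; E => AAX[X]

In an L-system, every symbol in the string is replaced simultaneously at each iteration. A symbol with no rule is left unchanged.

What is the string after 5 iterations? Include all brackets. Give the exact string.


Step 0: X
Step 1: A[AX][X]
Step 2: A[AA[AX][X]][A[AX][X]]
Step 3: A[AA[AA[AX][X]][A[AX][X]]][A[AA[AX][X]][A[AX][X]]]
Step 4: A[AA[AA[AA[AX][X]][A[AX][X]]][A[AA[AX][X]][A[AX][X]]]][A[AA[AA[AX][X]][A[AX][X]]][A[AA[AX][X]][A[AX][X]]]]
Step 5: A[AA[AA[AA[AA[AX][X]][A[AX][X]]][A[AA[AX][X]][A[AX][X]]]][A[AA[AA[AX][X]][A[AX][X]]][A[AA[AX][X]][A[AX][X]]]]][A[AA[AA[AA[AX][X]][A[AX][X]]][A[AA[AX][X]][A[AX][X]]]][A[AA[AA[AX][X]][A[AX][X]]][A[AA[AX][X]][A[AX][X]]]]]

Answer: A[AA[AA[AA[AA[AX][X]][A[AX][X]]][A[AA[AX][X]][A[AX][X]]]][A[AA[AA[AX][X]][A[AX][X]]][A[AA[AX][X]][A[AX][X]]]]][A[AA[AA[AA[AX][X]][A[AX][X]]][A[AA[AX][X]][A[AX][X]]]][A[AA[AA[AX][X]][A[AX][X]]][A[AA[AX][X]][A[AX][X]]]]]


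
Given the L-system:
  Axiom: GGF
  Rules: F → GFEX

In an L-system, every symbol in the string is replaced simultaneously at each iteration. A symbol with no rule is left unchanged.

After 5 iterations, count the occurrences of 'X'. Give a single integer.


Step 0: GGF  (0 'X')
Step 1: GGGFEX  (1 'X')
Step 2: GGGGFEXEX  (2 'X')
Step 3: GGGGGFEXEXEX  (3 'X')
Step 4: GGGGGGFEXEXEXEX  (4 'X')
Step 5: GGGGGGGFEXEXEXEXEX  (5 'X')

Answer: 5


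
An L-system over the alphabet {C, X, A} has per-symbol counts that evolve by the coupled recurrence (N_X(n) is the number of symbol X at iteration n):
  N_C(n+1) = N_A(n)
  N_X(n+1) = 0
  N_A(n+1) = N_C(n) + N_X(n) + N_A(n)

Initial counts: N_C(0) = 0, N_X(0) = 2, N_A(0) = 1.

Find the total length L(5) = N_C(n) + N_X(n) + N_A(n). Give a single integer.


Step 0: N_C=0, N_X=2, N_A=1, L=3
Step 1: N_C=1, N_X=0, N_A=3, L=4
Step 2: N_C=3, N_X=0, N_A=4, L=7
Step 3: N_C=4, N_X=0, N_A=7, L=11
Step 4: N_C=7, N_X=0, N_A=11, L=18
Step 5: N_C=11, N_X=0, N_A=18, L=29

Answer: 29


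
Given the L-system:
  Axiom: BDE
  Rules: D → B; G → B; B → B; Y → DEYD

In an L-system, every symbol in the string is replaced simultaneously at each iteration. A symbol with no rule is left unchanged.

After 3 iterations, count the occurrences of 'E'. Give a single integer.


Step 0: BDE  (1 'E')
Step 1: BBE  (1 'E')
Step 2: BBE  (1 'E')
Step 3: BBE  (1 'E')

Answer: 1


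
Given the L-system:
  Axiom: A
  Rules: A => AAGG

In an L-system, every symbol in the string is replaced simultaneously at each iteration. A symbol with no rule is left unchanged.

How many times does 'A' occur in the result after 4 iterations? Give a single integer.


Answer: 16

Derivation:
Step 0: A  (1 'A')
Step 1: AAGG  (2 'A')
Step 2: AAGGAAGGGG  (4 'A')
Step 3: AAGGAAGGGGAAGGAAGGGGGG  (8 'A')
Step 4: AAGGAAGGGGAAGGAAGGGGGGAAGGAAGGGGAAGGAAGGGGGGGG  (16 'A')


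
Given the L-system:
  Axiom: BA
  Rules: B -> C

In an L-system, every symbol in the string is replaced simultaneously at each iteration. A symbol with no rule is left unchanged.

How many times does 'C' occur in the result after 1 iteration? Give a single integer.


Step 0: BA  (0 'C')
Step 1: CA  (1 'C')

Answer: 1


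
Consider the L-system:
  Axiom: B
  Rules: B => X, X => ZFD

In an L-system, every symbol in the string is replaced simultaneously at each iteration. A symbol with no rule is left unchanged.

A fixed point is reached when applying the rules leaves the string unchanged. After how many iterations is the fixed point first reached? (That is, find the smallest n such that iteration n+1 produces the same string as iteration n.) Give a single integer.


Answer: 2

Derivation:
Step 0: B
Step 1: X
Step 2: ZFD
Step 3: ZFD  (unchanged — fixed point at step 2)


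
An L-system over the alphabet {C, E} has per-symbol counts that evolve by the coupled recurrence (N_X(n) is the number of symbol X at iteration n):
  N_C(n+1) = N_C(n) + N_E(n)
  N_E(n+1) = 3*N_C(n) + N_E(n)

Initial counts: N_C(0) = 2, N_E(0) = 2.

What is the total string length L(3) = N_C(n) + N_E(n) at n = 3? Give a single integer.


Answer: 88

Derivation:
Step 0: N_C=2, N_E=2, L=4
Step 1: N_C=4, N_E=8, L=12
Step 2: N_C=12, N_E=20, L=32
Step 3: N_C=32, N_E=56, L=88


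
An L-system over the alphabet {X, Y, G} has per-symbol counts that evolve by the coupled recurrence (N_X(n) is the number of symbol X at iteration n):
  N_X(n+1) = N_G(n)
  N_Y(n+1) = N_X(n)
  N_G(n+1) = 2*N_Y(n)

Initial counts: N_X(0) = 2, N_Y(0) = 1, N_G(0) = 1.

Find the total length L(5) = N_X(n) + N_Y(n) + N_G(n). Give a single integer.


Step 0: N_X=2, N_Y=1, N_G=1, L=4
Step 1: N_X=1, N_Y=2, N_G=2, L=5
Step 2: N_X=2, N_Y=1, N_G=4, L=7
Step 3: N_X=4, N_Y=2, N_G=2, L=8
Step 4: N_X=2, N_Y=4, N_G=4, L=10
Step 5: N_X=4, N_Y=2, N_G=8, L=14

Answer: 14


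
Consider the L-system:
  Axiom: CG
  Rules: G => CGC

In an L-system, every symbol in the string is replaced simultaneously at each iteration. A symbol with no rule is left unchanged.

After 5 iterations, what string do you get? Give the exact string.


Step 0: CG
Step 1: CCGC
Step 2: CCCGCC
Step 3: CCCCGCCC
Step 4: CCCCCGCCCC
Step 5: CCCCCCGCCCCC

Answer: CCCCCCGCCCCC


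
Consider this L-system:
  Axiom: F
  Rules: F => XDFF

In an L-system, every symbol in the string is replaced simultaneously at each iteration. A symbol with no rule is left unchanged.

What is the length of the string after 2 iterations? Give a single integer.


Step 0: length = 1
Step 1: length = 4
Step 2: length = 10

Answer: 10


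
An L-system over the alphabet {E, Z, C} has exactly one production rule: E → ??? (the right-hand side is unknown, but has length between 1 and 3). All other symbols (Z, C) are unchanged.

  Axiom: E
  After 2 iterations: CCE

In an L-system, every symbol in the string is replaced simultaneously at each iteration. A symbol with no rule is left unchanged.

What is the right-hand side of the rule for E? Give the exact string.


Trying E → CE:
  Step 0: E
  Step 1: CE
  Step 2: CCE
Matches the given result.

Answer: CE


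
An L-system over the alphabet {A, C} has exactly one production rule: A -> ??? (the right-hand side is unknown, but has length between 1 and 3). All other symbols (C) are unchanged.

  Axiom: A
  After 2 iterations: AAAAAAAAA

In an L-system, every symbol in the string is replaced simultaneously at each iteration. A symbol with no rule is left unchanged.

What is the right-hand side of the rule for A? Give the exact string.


Trying A -> AAA:
  Step 0: A
  Step 1: AAA
  Step 2: AAAAAAAAA
Matches the given result.

Answer: AAA


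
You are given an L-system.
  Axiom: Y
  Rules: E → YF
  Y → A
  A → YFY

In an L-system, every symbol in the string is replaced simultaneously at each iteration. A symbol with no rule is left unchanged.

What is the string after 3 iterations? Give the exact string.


Step 0: Y
Step 1: A
Step 2: YFY
Step 3: AFA

Answer: AFA


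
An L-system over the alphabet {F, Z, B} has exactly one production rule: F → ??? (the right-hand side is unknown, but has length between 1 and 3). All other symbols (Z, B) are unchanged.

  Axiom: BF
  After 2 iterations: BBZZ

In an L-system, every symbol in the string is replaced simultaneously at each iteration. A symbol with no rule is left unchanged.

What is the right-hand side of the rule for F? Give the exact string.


Trying F → BZZ:
  Step 0: BF
  Step 1: BBZZ
  Step 2: BBZZ
Matches the given result.

Answer: BZZ


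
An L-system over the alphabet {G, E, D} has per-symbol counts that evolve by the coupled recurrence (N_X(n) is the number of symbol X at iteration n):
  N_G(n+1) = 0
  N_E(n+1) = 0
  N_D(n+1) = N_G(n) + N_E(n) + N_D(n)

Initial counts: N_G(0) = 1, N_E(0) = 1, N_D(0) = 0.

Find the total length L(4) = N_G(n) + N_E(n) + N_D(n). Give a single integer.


Step 0: N_G=1, N_E=1, N_D=0, L=2
Step 1: N_G=0, N_E=0, N_D=2, L=2
Step 2: N_G=0, N_E=0, N_D=2, L=2
Step 3: N_G=0, N_E=0, N_D=2, L=2
Step 4: N_G=0, N_E=0, N_D=2, L=2

Answer: 2


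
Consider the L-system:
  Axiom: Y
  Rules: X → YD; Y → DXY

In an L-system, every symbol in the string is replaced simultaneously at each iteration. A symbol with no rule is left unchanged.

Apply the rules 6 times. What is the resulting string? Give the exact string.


Answer: DDDYDDXYDDDXYDDYDDXYDDDDXYDDYDDXYDDDYDDXYDDDXYDDYDDXY

Derivation:
Step 0: Y
Step 1: DXY
Step 2: DYDDXY
Step 3: DDXYDDYDDXY
Step 4: DDYDDXYDDDXYDDYDDXY
Step 5: DDDXYDDYDDXYDDDYDDXYDDDXYDDYDDXY
Step 6: DDDYDDXYDDDXYDDYDDXYDDDDXYDDYDDXYDDDYDDXYDDDXYDDYDDXY


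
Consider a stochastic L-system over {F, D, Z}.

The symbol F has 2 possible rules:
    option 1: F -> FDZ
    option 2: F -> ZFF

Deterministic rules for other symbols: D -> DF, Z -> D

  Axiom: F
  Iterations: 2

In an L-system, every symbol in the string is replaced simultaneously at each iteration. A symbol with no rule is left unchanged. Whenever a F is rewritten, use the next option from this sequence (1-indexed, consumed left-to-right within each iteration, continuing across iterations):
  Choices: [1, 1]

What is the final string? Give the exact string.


Answer: FDZDFD

Derivation:
Step 0: F
Step 1: FDZ  (used choices [1])
Step 2: FDZDFD  (used choices [1])


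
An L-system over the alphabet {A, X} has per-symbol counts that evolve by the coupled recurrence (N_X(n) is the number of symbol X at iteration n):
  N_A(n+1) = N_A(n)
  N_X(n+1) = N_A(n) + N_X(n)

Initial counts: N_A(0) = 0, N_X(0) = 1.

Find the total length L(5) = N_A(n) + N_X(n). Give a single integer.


Step 0: N_A=0, N_X=1, L=1
Step 1: N_A=0, N_X=1, L=1
Step 2: N_A=0, N_X=1, L=1
Step 3: N_A=0, N_X=1, L=1
Step 4: N_A=0, N_X=1, L=1
Step 5: N_A=0, N_X=1, L=1

Answer: 1


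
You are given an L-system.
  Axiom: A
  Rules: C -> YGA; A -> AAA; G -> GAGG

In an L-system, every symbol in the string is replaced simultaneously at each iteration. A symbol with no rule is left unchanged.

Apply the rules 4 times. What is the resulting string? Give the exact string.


Answer: AAAAAAAAAAAAAAAAAAAAAAAAAAAAAAAAAAAAAAAAAAAAAAAAAAAAAAAAAAAAAAAAAAAAAAAAAAAAAAAAA

Derivation:
Step 0: A
Step 1: AAA
Step 2: AAAAAAAAA
Step 3: AAAAAAAAAAAAAAAAAAAAAAAAAAA
Step 4: AAAAAAAAAAAAAAAAAAAAAAAAAAAAAAAAAAAAAAAAAAAAAAAAAAAAAAAAAAAAAAAAAAAAAAAAAAAAAAAAA


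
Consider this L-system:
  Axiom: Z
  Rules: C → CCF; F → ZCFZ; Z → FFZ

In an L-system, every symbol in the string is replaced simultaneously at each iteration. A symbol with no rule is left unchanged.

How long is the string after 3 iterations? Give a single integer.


Answer: 37

Derivation:
Step 0: length = 1
Step 1: length = 3
Step 2: length = 11
Step 3: length = 37


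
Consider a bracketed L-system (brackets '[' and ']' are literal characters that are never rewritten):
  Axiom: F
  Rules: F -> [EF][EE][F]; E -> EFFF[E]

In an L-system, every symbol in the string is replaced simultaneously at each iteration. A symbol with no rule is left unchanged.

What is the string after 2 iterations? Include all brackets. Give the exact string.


Answer: [EFFF[E][EF][EE][F]][EFFF[E]EFFF[E]][[EF][EE][F]]

Derivation:
Step 0: F
Step 1: [EF][EE][F]
Step 2: [EFFF[E][EF][EE][F]][EFFF[E]EFFF[E]][[EF][EE][F]]


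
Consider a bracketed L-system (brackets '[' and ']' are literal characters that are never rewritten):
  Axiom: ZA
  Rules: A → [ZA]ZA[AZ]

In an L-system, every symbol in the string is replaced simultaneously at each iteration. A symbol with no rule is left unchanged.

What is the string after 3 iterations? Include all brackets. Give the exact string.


Step 0: ZA
Step 1: Z[ZA]ZA[AZ]
Step 2: Z[Z[ZA]ZA[AZ]]Z[ZA]ZA[AZ][[ZA]ZA[AZ]Z]
Step 3: Z[Z[Z[ZA]ZA[AZ]]Z[ZA]ZA[AZ][[ZA]ZA[AZ]Z]]Z[Z[ZA]ZA[AZ]]Z[ZA]ZA[AZ][[ZA]ZA[AZ]Z][[Z[ZA]ZA[AZ]]Z[ZA]ZA[AZ][[ZA]ZA[AZ]Z]Z]

Answer: Z[Z[Z[ZA]ZA[AZ]]Z[ZA]ZA[AZ][[ZA]ZA[AZ]Z]]Z[Z[ZA]ZA[AZ]]Z[ZA]ZA[AZ][[ZA]ZA[AZ]Z][[Z[ZA]ZA[AZ]]Z[ZA]ZA[AZ][[ZA]ZA[AZ]Z]Z]


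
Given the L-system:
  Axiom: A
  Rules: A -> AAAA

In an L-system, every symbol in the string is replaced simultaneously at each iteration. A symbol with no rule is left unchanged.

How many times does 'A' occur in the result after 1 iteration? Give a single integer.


Step 0: A  (1 'A')
Step 1: AAAA  (4 'A')

Answer: 4


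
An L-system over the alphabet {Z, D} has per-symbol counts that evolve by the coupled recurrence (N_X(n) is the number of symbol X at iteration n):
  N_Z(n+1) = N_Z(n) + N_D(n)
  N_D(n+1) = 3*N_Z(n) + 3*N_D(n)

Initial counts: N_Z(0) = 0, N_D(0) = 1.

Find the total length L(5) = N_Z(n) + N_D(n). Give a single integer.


Answer: 1024

Derivation:
Step 0: N_Z=0, N_D=1, L=1
Step 1: N_Z=1, N_D=3, L=4
Step 2: N_Z=4, N_D=12, L=16
Step 3: N_Z=16, N_D=48, L=64
Step 4: N_Z=64, N_D=192, L=256
Step 5: N_Z=256, N_D=768, L=1024


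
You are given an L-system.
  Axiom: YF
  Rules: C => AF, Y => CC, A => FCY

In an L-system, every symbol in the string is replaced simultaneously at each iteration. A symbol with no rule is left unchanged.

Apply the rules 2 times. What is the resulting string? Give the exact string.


Answer: AFAFF

Derivation:
Step 0: YF
Step 1: CCF
Step 2: AFAFF


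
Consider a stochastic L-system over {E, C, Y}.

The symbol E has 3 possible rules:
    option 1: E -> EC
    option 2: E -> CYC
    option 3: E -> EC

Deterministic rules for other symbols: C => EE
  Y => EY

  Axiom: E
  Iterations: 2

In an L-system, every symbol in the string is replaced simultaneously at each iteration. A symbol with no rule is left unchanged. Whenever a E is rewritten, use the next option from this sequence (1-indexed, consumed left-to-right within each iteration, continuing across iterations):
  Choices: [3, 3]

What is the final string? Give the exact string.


Answer: ECEE

Derivation:
Step 0: E
Step 1: EC  (used choices [3])
Step 2: ECEE  (used choices [3])


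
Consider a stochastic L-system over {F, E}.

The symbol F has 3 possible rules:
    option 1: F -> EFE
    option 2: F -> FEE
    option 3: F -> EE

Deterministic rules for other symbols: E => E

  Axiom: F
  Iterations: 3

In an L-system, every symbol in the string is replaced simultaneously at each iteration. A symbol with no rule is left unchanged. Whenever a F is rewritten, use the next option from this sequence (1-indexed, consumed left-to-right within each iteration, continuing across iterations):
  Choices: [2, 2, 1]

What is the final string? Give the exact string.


Answer: EFEEEEE

Derivation:
Step 0: F
Step 1: FEE  (used choices [2])
Step 2: FEEEE  (used choices [2])
Step 3: EFEEEEE  (used choices [1])


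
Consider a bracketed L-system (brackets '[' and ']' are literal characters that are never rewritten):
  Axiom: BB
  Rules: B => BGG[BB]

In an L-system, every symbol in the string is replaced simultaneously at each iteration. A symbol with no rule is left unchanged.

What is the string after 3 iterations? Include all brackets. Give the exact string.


Step 0: BB
Step 1: BGG[BB]BGG[BB]
Step 2: BGG[BB]GG[BGG[BB]BGG[BB]]BGG[BB]GG[BGG[BB]BGG[BB]]
Step 3: BGG[BB]GG[BGG[BB]BGG[BB]]GG[BGG[BB]GG[BGG[BB]BGG[BB]]BGG[BB]GG[BGG[BB]BGG[BB]]]BGG[BB]GG[BGG[BB]BGG[BB]]GG[BGG[BB]GG[BGG[BB]BGG[BB]]BGG[BB]GG[BGG[BB]BGG[BB]]]

Answer: BGG[BB]GG[BGG[BB]BGG[BB]]GG[BGG[BB]GG[BGG[BB]BGG[BB]]BGG[BB]GG[BGG[BB]BGG[BB]]]BGG[BB]GG[BGG[BB]BGG[BB]]GG[BGG[BB]GG[BGG[BB]BGG[BB]]BGG[BB]GG[BGG[BB]BGG[BB]]]


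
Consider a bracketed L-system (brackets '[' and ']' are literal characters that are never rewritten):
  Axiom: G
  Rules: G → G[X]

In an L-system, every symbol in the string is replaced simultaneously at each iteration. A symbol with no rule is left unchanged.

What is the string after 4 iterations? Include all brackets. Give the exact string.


Answer: G[X][X][X][X]

Derivation:
Step 0: G
Step 1: G[X]
Step 2: G[X][X]
Step 3: G[X][X][X]
Step 4: G[X][X][X][X]


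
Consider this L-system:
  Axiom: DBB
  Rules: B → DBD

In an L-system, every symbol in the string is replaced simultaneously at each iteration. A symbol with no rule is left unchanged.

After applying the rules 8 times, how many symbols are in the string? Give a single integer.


Step 0: length = 3
Step 1: length = 7
Step 2: length = 11
Step 3: length = 15
Step 4: length = 19
Step 5: length = 23
Step 6: length = 27
Step 7: length = 31
Step 8: length = 35

Answer: 35


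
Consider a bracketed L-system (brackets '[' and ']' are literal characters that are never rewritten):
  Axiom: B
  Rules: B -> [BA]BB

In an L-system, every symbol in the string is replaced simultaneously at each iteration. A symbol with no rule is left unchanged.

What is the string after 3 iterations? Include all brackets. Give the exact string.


Answer: [[[BA]BBA][BA]BB[BA]BBA][[BA]BBA][BA]BB[BA]BB[[BA]BBA][BA]BB[BA]BB

Derivation:
Step 0: B
Step 1: [BA]BB
Step 2: [[BA]BBA][BA]BB[BA]BB
Step 3: [[[BA]BBA][BA]BB[BA]BBA][[BA]BBA][BA]BB[BA]BB[[BA]BBA][BA]BB[BA]BB


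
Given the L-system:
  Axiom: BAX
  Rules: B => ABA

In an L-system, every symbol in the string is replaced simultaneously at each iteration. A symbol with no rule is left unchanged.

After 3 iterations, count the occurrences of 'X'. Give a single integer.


Step 0: BAX  (1 'X')
Step 1: ABAAX  (1 'X')
Step 2: AABAAAX  (1 'X')
Step 3: AAABAAAAX  (1 'X')

Answer: 1


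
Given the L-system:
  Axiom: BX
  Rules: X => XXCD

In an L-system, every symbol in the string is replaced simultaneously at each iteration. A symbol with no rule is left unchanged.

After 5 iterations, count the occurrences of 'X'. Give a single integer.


Answer: 32

Derivation:
Step 0: BX  (1 'X')
Step 1: BXXCD  (2 'X')
Step 2: BXXCDXXCDCD  (4 'X')
Step 3: BXXCDXXCDCDXXCDXXCDCDCD  (8 'X')
Step 4: BXXCDXXCDCDXXCDXXCDCDCDXXCDXXCDCDXXCDXXCDCDCDCD  (16 'X')
Step 5: BXXCDXXCDCDXXCDXXCDCDCDXXCDXXCDCDXXCDXXCDCDCDCDXXCDXXCDCDXXCDXXCDCDCDXXCDXXCDCDXXCDXXCDCDCDCDCD  (32 'X')


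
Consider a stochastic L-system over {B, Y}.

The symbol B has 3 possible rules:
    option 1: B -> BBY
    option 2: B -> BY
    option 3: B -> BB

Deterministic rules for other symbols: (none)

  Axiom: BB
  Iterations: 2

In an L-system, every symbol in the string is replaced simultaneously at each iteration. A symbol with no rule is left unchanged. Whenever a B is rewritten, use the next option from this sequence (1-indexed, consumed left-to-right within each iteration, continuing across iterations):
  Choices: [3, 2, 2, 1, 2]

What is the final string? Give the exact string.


Answer: BYBBYBYY

Derivation:
Step 0: BB
Step 1: BBBY  (used choices [3, 2])
Step 2: BYBBYBYY  (used choices [2, 1, 2])


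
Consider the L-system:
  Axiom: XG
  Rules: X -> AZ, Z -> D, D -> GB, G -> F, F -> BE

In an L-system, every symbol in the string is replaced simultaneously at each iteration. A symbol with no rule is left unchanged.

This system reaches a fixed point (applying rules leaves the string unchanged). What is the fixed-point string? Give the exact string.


Step 0: XG
Step 1: AZF
Step 2: ADBE
Step 3: AGBBE
Step 4: AFBBE
Step 5: ABEBBE
Step 6: ABEBBE  (unchanged — fixed point at step 5)

Answer: ABEBBE


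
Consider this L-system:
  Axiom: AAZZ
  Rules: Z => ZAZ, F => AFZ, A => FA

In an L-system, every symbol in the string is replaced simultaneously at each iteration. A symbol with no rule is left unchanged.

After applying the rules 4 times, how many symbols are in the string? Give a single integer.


Step 0: length = 4
Step 1: length = 10
Step 2: length = 26
Step 3: length = 68
Step 4: length = 178

Answer: 178


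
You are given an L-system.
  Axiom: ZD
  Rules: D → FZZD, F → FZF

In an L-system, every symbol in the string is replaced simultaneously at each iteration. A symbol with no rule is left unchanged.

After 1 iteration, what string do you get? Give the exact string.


Answer: ZFZZD

Derivation:
Step 0: ZD
Step 1: ZFZZD


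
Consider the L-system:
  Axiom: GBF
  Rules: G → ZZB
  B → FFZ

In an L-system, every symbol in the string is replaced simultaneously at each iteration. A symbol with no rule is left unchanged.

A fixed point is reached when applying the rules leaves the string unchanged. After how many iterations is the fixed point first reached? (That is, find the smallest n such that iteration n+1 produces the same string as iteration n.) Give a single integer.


Answer: 2

Derivation:
Step 0: GBF
Step 1: ZZBFFZF
Step 2: ZZFFZFFZF
Step 3: ZZFFZFFZF  (unchanged — fixed point at step 2)


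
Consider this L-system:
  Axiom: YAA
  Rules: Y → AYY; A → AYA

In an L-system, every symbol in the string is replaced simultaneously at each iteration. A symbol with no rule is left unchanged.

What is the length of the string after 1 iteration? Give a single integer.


Answer: 9

Derivation:
Step 0: length = 3
Step 1: length = 9


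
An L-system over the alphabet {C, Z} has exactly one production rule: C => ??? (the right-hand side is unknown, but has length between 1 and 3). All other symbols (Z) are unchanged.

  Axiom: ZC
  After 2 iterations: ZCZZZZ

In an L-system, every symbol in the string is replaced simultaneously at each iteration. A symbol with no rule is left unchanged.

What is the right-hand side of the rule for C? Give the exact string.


Trying C => CZZ:
  Step 0: ZC
  Step 1: ZCZZ
  Step 2: ZCZZZZ
Matches the given result.

Answer: CZZ


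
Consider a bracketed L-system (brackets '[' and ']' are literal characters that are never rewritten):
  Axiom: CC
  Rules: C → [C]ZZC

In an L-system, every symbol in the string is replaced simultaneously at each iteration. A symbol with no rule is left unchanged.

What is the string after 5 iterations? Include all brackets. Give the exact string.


Step 0: CC
Step 1: [C]ZZC[C]ZZC
Step 2: [[C]ZZC]ZZ[C]ZZC[[C]ZZC]ZZ[C]ZZC
Step 3: [[[C]ZZC]ZZ[C]ZZC]ZZ[[C]ZZC]ZZ[C]ZZC[[[C]ZZC]ZZ[C]ZZC]ZZ[[C]ZZC]ZZ[C]ZZC
Step 4: [[[[C]ZZC]ZZ[C]ZZC]ZZ[[C]ZZC]ZZ[C]ZZC]ZZ[[[C]ZZC]ZZ[C]ZZC]ZZ[[C]ZZC]ZZ[C]ZZC[[[[C]ZZC]ZZ[C]ZZC]ZZ[[C]ZZC]ZZ[C]ZZC]ZZ[[[C]ZZC]ZZ[C]ZZC]ZZ[[C]ZZC]ZZ[C]ZZC
Step 5: [[[[[C]ZZC]ZZ[C]ZZC]ZZ[[C]ZZC]ZZ[C]ZZC]ZZ[[[C]ZZC]ZZ[C]ZZC]ZZ[[C]ZZC]ZZ[C]ZZC]ZZ[[[[C]ZZC]ZZ[C]ZZC]ZZ[[C]ZZC]ZZ[C]ZZC]ZZ[[[C]ZZC]ZZ[C]ZZC]ZZ[[C]ZZC]ZZ[C]ZZC[[[[[C]ZZC]ZZ[C]ZZC]ZZ[[C]ZZC]ZZ[C]ZZC]ZZ[[[C]ZZC]ZZ[C]ZZC]ZZ[[C]ZZC]ZZ[C]ZZC]ZZ[[[[C]ZZC]ZZ[C]ZZC]ZZ[[C]ZZC]ZZ[C]ZZC]ZZ[[[C]ZZC]ZZ[C]ZZC]ZZ[[C]ZZC]ZZ[C]ZZC

Answer: [[[[[C]ZZC]ZZ[C]ZZC]ZZ[[C]ZZC]ZZ[C]ZZC]ZZ[[[C]ZZC]ZZ[C]ZZC]ZZ[[C]ZZC]ZZ[C]ZZC]ZZ[[[[C]ZZC]ZZ[C]ZZC]ZZ[[C]ZZC]ZZ[C]ZZC]ZZ[[[C]ZZC]ZZ[C]ZZC]ZZ[[C]ZZC]ZZ[C]ZZC[[[[[C]ZZC]ZZ[C]ZZC]ZZ[[C]ZZC]ZZ[C]ZZC]ZZ[[[C]ZZC]ZZ[C]ZZC]ZZ[[C]ZZC]ZZ[C]ZZC]ZZ[[[[C]ZZC]ZZ[C]ZZC]ZZ[[C]ZZC]ZZ[C]ZZC]ZZ[[[C]ZZC]ZZ[C]ZZC]ZZ[[C]ZZC]ZZ[C]ZZC


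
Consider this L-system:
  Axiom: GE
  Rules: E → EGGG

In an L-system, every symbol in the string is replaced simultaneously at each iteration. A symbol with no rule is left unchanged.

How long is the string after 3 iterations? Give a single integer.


Step 0: length = 2
Step 1: length = 5
Step 2: length = 8
Step 3: length = 11

Answer: 11


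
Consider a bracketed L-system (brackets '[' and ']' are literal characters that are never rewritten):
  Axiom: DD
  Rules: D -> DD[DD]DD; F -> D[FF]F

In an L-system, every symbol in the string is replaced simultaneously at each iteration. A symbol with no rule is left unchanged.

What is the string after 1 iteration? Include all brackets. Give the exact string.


Answer: DD[DD]DDDD[DD]DD

Derivation:
Step 0: DD
Step 1: DD[DD]DDDD[DD]DD


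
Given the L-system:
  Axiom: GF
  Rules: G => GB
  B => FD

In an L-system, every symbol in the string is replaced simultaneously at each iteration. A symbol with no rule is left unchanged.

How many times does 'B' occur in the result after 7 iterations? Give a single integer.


Answer: 1

Derivation:
Step 0: GF  (0 'B')
Step 1: GBF  (1 'B')
Step 2: GBFDF  (1 'B')
Step 3: GBFDFDF  (1 'B')
Step 4: GBFDFDFDF  (1 'B')
Step 5: GBFDFDFDFDF  (1 'B')
Step 6: GBFDFDFDFDFDF  (1 'B')
Step 7: GBFDFDFDFDFDFDF  (1 'B')


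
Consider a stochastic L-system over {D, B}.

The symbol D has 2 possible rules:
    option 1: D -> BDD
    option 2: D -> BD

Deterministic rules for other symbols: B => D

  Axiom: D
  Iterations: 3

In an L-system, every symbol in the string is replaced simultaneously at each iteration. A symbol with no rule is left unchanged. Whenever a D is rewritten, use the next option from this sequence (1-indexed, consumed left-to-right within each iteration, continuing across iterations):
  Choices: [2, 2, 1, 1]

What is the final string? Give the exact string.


Answer: BDDDBDD

Derivation:
Step 0: D
Step 1: BD  (used choices [2])
Step 2: DBD  (used choices [2])
Step 3: BDDDBDD  (used choices [1, 1])


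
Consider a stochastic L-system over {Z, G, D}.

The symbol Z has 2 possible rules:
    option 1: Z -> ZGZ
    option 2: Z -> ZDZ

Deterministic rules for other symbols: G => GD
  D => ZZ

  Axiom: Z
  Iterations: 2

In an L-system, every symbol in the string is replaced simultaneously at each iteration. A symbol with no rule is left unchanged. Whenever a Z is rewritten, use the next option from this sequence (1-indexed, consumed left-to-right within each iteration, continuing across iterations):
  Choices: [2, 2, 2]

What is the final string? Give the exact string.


Answer: ZDZZZZDZ

Derivation:
Step 0: Z
Step 1: ZDZ  (used choices [2])
Step 2: ZDZZZZDZ  (used choices [2, 2])


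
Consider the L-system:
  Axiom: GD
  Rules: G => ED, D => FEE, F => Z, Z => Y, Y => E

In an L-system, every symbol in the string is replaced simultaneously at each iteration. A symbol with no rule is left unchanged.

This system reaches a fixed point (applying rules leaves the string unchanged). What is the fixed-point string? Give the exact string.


Answer: EEEEEEE

Derivation:
Step 0: GD
Step 1: EDFEE
Step 2: EFEEZEE
Step 3: EZEEYEE
Step 4: EYEEEEE
Step 5: EEEEEEE
Step 6: EEEEEEE  (unchanged — fixed point at step 5)


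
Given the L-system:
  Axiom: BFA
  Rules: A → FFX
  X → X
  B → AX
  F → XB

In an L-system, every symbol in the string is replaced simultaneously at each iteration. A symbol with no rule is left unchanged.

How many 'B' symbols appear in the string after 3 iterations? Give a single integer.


Step 0: BFA  (1 'B')
Step 1: AXXBFFX  (1 'B')
Step 2: FFXXXAXXBXBX  (2 'B')
Step 3: XBXBXXXFFXXXAXXAXX  (2 'B')

Answer: 2


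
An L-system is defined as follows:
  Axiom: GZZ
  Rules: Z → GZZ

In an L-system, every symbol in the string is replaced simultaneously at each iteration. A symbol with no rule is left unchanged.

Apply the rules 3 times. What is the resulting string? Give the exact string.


Answer: GGGGZZGZZGGZZGZZGGGZZGZZGGZZGZZ

Derivation:
Step 0: GZZ
Step 1: GGZZGZZ
Step 2: GGGZZGZZGGZZGZZ
Step 3: GGGGZZGZZGGZZGZZGGGZZGZZGGZZGZZ


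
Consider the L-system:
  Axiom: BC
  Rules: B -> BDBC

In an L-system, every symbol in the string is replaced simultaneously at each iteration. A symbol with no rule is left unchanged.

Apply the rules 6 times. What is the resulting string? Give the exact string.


Answer: BDBCDBDBCCDBDBCDBDBCCCDBDBCDBDBCCDBDBCDBDBCCCCDBDBCDBDBCCDBDBCDBDBCCCDBDBCDBDBCCDBDBCDBDBCCCCCDBDBCDBDBCCDBDBCDBDBCCCDBDBCDBDBCCDBDBCDBDBCCCCDBDBCDBDBCCDBDBCDBDBCCCDBDBCDBDBCCDBDBCDBDBCCCCCCC

Derivation:
Step 0: BC
Step 1: BDBCC
Step 2: BDBCDBDBCCC
Step 3: BDBCDBDBCCDBDBCDBDBCCCC
Step 4: BDBCDBDBCCDBDBCDBDBCCCDBDBCDBDBCCDBDBCDBDBCCCCC
Step 5: BDBCDBDBCCDBDBCDBDBCCCDBDBCDBDBCCDBDBCDBDBCCCCDBDBCDBDBCCDBDBCDBDBCCCDBDBCDBDBCCDBDBCDBDBCCCCCC
Step 6: BDBCDBDBCCDBDBCDBDBCCCDBDBCDBDBCCDBDBCDBDBCCCCDBDBCDBDBCCDBDBCDBDBCCCDBDBCDBDBCCDBDBCDBDBCCCCCDBDBCDBDBCCDBDBCDBDBCCCDBDBCDBDBCCDBDBCDBDBCCCCDBDBCDBDBCCDBDBCDBDBCCCDBDBCDBDBCCDBDBCDBDBCCCCCCC
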